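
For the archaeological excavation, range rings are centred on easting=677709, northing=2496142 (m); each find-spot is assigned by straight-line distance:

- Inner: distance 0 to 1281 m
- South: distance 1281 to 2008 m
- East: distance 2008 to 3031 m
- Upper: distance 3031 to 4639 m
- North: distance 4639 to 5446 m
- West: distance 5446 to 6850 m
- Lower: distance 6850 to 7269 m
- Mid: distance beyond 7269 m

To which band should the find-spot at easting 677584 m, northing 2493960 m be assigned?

East

Distance = √((677584−677709)² + (2493960−2496142)²) = √(15625.000 + 4761124.000) = 2185.577 m.
2008 ≤ 2185.577 < 3031 → East.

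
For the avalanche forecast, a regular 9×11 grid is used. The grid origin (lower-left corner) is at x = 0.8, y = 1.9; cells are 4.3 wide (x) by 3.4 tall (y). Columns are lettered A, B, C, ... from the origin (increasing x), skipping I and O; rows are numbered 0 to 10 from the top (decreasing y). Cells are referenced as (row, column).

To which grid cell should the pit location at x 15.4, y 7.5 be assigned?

Column index: ⌊(15.4 − 0.8) / 4.3⌋ = ⌊3.395⌋ = 3 → column D
Row offset from origin: ⌊(7.5 − 1.9) / 3.4⌋ = ⌊1.647⌋ = 1 → row 9 (counted from top)

(9, D)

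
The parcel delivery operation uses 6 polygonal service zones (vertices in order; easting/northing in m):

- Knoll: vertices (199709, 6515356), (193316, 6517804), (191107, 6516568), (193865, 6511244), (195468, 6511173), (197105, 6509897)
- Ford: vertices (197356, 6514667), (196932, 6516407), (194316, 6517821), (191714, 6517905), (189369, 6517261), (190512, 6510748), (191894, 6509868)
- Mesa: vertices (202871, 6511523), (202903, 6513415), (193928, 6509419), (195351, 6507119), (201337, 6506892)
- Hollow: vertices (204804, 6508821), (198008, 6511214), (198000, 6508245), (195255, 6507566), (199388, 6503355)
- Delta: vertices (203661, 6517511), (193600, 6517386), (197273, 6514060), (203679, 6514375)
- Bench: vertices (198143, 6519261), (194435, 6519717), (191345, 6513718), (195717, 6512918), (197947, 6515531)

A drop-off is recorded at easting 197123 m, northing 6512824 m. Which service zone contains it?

Knoll

Cast a ray rightward from (197123, 6512824). For each polygon, the edges (by vertex number in listed order) whose endpoints lie on opposite sides of northing = 6512824, where each meets that height, and whether that is right or left of the point:
Knoll: 3–4 at easting≈193046.5 (left), 6–1 at easting≈198501.2 (right) → 1 crossing.
Ford: 5–6 at easting≈190147.7 (left), 7–1 at easting≈195258.4 (left) → 0 crossings.
Mesa: 1–2 at easting≈202893.0 (right), 2–3 at easting≈201575.6 (right) → 2 crossings.
Hollow: no edge straddles that height → 0 crossings.
Delta: no edge straddles that height → 0 crossings.
Bench: no edge straddles that height → 0 crossings.
Only Knoll has an odd count, so the point is inside Knoll.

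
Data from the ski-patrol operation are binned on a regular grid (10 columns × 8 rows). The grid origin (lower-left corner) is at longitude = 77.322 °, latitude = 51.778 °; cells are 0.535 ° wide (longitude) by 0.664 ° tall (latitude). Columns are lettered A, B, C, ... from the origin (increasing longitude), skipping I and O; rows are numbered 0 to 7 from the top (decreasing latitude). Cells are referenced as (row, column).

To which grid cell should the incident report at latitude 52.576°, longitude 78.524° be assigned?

(6, C)

Column index: ⌊(78.524 − 77.322) / 0.535⌋ = ⌊2.247⌋ = 2 → column C
Row offset from origin: ⌊(52.576 − 51.778) / 0.664⌋ = ⌊1.202⌋ = 1 → row 6 (counted from top)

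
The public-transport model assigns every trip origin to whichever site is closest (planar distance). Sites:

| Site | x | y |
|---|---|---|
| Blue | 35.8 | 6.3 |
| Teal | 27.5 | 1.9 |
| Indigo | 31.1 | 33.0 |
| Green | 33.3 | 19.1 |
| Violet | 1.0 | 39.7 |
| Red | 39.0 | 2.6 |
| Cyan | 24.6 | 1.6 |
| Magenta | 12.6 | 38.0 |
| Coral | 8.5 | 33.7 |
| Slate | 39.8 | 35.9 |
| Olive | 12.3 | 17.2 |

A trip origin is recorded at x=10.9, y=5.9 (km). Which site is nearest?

Olive

Squared distances to each site:
Blue: 620.170; Teal: 291.560; Indigo: 1142.450; Green: 676.000; Violet: 1240.450; Red: 800.500; Cyan: 206.180; Magenta: 1033.300; Coral: 778.600; Slate: 1735.210; Olive: 129.650.
Minimum at Olive.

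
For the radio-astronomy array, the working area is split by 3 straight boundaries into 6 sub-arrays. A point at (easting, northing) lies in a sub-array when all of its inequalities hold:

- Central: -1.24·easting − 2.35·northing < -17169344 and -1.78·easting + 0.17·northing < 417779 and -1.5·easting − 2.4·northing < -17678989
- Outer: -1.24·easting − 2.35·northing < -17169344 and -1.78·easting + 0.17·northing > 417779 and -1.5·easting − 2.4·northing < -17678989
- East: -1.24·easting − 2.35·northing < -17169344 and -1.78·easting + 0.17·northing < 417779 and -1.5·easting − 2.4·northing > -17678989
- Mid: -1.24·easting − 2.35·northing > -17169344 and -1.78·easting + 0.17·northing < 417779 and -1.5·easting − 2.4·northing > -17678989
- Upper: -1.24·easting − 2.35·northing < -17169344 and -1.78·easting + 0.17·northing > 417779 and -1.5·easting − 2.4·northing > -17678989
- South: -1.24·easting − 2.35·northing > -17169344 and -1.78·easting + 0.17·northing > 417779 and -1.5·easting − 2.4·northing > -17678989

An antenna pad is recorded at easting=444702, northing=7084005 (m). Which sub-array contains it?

East

-1.24·444702 − 2.35·7084005 = -17198842.230, which is < -17169344
-1.78·444702 + 0.17·7084005 = 412711.290, which is < 417779
-1.5·444702 − 2.4·7084005 = -17668665.000, which is > -17678989
This sign pattern matches East.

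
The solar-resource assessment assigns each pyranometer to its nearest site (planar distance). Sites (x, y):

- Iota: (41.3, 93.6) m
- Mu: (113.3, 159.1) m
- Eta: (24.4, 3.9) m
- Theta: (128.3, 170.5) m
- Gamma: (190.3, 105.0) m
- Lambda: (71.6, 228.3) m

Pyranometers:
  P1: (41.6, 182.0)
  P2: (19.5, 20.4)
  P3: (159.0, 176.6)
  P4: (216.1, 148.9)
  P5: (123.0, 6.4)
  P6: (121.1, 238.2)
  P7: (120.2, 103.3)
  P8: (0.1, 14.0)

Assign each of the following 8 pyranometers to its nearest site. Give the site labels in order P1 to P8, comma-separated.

P1 → Lambda (d²=3043.69)
P2 → Eta (d²=296.26)
P3 → Theta (d²=979.70)
P4 → Gamma (d²=2592.85)
P5 → Eta (d²=9728.21)
P6 → Lambda (d²=2548.26)
P7 → Mu (d²=3161.25)
P8 → Eta (d²=692.50)

Lambda, Eta, Theta, Gamma, Eta, Lambda, Mu, Eta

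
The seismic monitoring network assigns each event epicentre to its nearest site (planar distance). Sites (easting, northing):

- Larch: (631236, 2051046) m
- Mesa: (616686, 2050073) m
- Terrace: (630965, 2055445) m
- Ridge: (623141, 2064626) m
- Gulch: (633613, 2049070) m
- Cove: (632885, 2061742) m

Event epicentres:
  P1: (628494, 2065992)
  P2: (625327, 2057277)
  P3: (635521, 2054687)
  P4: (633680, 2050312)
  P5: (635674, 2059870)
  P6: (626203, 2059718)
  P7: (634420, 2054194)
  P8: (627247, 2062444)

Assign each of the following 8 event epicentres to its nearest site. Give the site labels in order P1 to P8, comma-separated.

Ridge, Terrace, Terrace, Gulch, Cove, Ridge, Terrace, Ridge

P1 → Ridge (d²=30520565.00)
P2 → Terrace (d²=35143268.00)
P3 → Terrace (d²=21331700.00)
P4 → Gulch (d²=1547053.00)
P5 → Cove (d²=11282905.00)
P6 → Ridge (d²=33464308.00)
P7 → Terrace (d²=13502026.00)
P8 → Ridge (d²=21620360.00)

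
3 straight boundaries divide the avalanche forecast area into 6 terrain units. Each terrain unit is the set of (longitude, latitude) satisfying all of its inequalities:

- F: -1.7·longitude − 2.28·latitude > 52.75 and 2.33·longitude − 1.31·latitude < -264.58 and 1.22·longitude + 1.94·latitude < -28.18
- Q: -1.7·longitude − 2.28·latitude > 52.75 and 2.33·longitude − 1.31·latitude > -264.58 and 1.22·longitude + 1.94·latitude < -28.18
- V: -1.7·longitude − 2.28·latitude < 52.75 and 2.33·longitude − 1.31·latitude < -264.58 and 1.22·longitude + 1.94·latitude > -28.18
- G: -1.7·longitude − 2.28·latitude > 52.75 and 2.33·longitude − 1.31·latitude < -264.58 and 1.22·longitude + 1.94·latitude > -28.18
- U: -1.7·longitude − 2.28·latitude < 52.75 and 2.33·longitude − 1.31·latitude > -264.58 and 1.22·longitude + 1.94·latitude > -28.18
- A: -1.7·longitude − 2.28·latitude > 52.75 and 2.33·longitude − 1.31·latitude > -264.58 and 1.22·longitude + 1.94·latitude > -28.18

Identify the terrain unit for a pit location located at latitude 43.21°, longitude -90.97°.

-1.7·-90.97 − 2.28·43.21 = 56.130, which is > 52.75
2.33·-90.97 − 1.31·43.21 = -268.565, which is < -264.58
1.22·-90.97 + 1.94·43.21 = -27.156, which is > -28.18
This sign pattern matches G.

G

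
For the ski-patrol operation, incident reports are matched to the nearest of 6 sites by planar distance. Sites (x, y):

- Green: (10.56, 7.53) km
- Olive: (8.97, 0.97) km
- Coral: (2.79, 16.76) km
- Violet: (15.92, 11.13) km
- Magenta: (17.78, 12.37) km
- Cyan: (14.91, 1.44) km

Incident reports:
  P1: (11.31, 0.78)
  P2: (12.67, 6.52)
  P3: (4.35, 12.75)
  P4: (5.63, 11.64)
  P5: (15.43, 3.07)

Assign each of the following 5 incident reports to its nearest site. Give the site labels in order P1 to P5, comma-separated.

Olive, Green, Coral, Coral, Cyan

P1 → Olive (d²=5.51)
P2 → Green (d²=5.47)
P3 → Coral (d²=18.51)
P4 → Coral (d²=34.28)
P5 → Cyan (d²=2.93)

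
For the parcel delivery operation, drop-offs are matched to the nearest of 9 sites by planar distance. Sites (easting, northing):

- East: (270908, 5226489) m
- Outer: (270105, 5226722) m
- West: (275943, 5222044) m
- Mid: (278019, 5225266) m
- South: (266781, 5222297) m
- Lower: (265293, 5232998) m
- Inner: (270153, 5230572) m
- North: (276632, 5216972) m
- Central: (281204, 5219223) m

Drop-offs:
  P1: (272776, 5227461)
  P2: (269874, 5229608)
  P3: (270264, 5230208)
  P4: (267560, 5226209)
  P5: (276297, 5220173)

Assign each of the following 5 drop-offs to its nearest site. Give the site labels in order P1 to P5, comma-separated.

P1 → East (d²=4434208.00)
P2 → Inner (d²=1007137.00)
P3 → Inner (d²=144817.00)
P4 → Outer (d²=6740194.00)
P5 → West (d²=3625957.00)

East, Inner, Inner, Outer, West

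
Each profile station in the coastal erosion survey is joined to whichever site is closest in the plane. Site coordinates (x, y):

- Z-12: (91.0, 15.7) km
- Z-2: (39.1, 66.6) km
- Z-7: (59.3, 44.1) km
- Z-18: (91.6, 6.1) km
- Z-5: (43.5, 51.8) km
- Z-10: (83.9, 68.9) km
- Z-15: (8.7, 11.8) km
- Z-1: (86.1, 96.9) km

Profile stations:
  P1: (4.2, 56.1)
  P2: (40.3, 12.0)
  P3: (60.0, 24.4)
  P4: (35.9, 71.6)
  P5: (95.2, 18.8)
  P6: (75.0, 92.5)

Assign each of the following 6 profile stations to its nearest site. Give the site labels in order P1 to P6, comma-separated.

Z-2, Z-15, Z-7, Z-2, Z-12, Z-1

P1 → Z-2 (d²=1328.26)
P2 → Z-15 (d²=998.60)
P3 → Z-7 (d²=388.58)
P4 → Z-2 (d²=35.24)
P5 → Z-12 (d²=27.25)
P6 → Z-1 (d²=142.57)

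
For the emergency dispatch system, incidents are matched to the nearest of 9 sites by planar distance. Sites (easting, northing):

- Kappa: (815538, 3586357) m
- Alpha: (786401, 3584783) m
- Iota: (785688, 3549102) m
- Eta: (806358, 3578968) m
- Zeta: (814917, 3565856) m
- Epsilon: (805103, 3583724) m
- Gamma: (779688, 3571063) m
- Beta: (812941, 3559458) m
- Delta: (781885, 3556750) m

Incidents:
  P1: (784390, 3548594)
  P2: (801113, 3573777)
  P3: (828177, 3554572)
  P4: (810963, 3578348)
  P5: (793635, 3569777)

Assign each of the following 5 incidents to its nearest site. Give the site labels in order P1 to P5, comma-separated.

Iota, Eta, Beta, Eta, Gamma

P1 → Iota (d²=1942868.00)
P2 → Eta (d²=54456506.00)
P3 → Beta (d²=256008692.00)
P4 → Eta (d²=21590425.00)
P5 → Gamma (d²=196172605.00)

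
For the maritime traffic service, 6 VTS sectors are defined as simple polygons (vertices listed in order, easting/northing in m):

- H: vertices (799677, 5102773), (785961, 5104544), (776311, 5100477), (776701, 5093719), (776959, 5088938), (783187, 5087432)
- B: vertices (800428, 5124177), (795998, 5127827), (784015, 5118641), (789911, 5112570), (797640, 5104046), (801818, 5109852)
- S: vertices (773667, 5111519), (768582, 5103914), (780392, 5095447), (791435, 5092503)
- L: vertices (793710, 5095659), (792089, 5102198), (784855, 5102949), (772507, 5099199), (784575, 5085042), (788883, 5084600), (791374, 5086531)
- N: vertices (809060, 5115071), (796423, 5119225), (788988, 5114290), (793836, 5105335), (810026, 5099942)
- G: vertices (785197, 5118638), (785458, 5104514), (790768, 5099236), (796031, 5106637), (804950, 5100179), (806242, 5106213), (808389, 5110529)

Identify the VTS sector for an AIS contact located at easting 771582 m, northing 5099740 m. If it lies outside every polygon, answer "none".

none

Cast a ray rightward from (771582, 5099740). For each polygon, the edges (by vertex number in listed order) whose endpoints lie on opposite sides of northing = 5099740, where each meets that height, and whether that is right or left of the point:
H: 3–4 at easting≈776353.5 (right), 6–1 at easting≈796416.8 (right) → 2 crossings.
B: no edge straddles that height → 0 crossings.
S: 2–3 at easting≈774404.0 (right), 4–1 at easting≈784673.0 (right) → 2 crossings.
L: 1–2 at easting≈792698.3 (right), 3–4 at easting≈774288.4 (right) → 2 crossings.
N: no edge straddles that height → 0 crossings.
G: 2–3 at easting≈790260.9 (right), 3–4 at easting≈791126.4 (right) → 2 crossings.
All counts are even, so the point lies outside every listed polygon.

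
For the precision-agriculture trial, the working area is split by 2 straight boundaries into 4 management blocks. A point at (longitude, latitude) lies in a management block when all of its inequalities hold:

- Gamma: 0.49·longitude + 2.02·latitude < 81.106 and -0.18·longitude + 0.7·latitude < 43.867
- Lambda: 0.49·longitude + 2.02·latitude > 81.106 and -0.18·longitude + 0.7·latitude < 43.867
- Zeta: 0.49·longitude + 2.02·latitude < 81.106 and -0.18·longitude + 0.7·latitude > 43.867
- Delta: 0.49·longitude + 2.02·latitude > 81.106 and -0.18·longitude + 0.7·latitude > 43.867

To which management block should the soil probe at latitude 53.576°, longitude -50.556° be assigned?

Delta

0.49·-50.556 + 2.02·53.576 = 83.451, which is > 81.106
-0.18·-50.556 + 0.7·53.576 = 46.603, which is > 43.867
This sign pattern matches Delta.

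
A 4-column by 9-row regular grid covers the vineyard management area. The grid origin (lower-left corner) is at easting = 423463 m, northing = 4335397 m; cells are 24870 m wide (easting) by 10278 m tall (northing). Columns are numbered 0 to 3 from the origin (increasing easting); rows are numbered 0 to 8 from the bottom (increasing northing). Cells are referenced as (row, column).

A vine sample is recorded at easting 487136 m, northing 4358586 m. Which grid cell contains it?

(2, 2)

Column index: ⌊(487136 − 423463) / 24870⌋ = ⌊2.560⌋ = 2
Row offset from origin: ⌊(4358586 − 4335397) / 10278⌋ = ⌊2.256⌋ = 2 → row 2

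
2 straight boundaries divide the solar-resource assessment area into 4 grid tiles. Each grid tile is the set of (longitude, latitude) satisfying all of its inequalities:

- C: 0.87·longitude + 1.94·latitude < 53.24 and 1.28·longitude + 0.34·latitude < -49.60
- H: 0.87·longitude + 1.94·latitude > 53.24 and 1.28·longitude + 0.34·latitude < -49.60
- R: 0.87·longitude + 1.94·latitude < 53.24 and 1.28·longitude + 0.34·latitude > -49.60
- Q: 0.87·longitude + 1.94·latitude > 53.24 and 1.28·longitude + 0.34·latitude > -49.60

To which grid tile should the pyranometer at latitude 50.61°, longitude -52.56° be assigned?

C

0.87·-52.56 + 1.94·50.61 = 52.456, which is < 53.24
1.28·-52.56 + 0.34·50.61 = -50.069, which is < -49.60
This sign pattern matches C.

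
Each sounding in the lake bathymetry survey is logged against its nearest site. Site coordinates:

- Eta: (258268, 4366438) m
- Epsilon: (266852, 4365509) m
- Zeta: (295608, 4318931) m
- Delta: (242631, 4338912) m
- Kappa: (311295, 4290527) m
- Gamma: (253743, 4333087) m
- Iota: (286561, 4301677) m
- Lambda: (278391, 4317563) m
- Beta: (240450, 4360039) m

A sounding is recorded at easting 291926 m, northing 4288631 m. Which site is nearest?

Iota

Squared distances to each site:
Eta: 7186790213.000; Epsilon: 6538932360.000; Zeta: 931647124.000; Delta: 4958175986.000; Kappa: 378752977.000; Gamma: 3434277425.000; Iota: 198981341.000; Lambda: 1020256849.000; Beta: 7748881040.000.
Minimum at Iota.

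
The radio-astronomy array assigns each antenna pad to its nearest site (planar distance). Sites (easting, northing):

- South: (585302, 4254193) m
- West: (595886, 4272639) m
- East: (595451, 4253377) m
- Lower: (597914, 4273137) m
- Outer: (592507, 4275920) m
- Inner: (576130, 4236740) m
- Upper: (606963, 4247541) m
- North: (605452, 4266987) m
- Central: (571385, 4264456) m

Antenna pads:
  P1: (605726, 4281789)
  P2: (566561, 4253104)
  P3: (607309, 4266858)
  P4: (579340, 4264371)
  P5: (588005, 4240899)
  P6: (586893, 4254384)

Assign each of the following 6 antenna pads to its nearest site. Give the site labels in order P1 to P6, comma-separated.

P1 → Lower (d²=135884448.00)
P2 → Central (d²=152138880.00)
P3 → North (d²=3465090.00)
P4 → Central (d²=63289250.00)
P5 → Inner (d²=158312906.00)
P6 → South (d²=2567762.00)

Lower, Central, North, Central, Inner, South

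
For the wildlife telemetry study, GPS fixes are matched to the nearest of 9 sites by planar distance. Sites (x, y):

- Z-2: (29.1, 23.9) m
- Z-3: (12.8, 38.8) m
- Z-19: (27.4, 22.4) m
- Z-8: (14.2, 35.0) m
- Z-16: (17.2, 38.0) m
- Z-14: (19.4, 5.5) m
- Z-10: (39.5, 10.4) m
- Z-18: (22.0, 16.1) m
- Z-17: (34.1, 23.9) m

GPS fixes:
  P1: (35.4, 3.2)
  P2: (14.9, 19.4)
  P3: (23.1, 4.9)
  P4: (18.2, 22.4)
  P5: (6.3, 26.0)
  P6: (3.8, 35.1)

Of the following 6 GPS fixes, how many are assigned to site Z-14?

1

P1 → Z-10
P2 → Z-18
P3 → Z-14
P4 → Z-18
P5 → Z-8
P6 → Z-3
1 of the 6 goes to Z-14.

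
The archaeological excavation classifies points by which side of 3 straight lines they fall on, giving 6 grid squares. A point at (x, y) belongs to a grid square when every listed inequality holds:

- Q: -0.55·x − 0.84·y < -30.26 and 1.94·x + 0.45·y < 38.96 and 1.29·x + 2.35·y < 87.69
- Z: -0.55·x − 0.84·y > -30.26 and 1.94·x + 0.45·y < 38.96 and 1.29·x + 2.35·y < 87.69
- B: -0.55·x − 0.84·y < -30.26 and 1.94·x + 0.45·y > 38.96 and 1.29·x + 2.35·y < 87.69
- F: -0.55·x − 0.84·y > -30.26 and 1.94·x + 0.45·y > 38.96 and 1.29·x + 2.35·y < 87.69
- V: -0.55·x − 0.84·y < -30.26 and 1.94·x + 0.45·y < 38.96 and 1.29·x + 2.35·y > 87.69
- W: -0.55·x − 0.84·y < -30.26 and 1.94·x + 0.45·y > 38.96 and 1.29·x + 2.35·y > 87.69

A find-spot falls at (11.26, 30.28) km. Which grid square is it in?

Q

-0.55·11.26 − 0.84·30.28 = -31.628, which is < -30.26
1.94·11.26 + 0.45·30.28 = 35.470, which is < 38.96
1.29·11.26 + 2.35·30.28 = 85.683, which is < 87.69
This sign pattern matches Q.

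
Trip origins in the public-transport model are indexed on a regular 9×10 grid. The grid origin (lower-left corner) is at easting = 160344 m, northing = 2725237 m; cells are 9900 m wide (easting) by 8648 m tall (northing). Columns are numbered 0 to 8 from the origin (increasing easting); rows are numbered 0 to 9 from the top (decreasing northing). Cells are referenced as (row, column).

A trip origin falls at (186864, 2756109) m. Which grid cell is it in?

(6, 2)

Column index: ⌊(186864 − 160344) / 9900⌋ = ⌊2.679⌋ = 2
Row offset from origin: ⌊(2756109 − 2725237) / 8648⌋ = ⌊3.570⌋ = 3 → row 6 (counted from top)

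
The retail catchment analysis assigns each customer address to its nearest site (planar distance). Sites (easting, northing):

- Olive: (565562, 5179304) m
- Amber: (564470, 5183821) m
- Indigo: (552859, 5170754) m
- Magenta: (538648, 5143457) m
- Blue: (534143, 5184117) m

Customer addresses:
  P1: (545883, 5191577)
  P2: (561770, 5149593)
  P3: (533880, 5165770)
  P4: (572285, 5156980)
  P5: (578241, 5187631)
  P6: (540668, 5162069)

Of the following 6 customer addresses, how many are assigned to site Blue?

2

P1 → Blue
P2 → Indigo
P3 → Blue
P4 → Olive
P5 → Amber
P6 → Indigo
2 of the 6 go to Blue.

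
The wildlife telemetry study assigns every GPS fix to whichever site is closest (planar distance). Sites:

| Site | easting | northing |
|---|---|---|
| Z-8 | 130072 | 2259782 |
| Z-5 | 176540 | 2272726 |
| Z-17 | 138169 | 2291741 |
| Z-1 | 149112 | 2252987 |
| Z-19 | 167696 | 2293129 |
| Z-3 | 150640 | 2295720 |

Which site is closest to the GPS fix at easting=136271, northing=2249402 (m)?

Z-8

Squared distances to each site:
Z-8: 146172001.000; Z-5: 2165601337.000; Z-17: 1796193325.000; Z-1: 177743506.000; Z-19: 2899581154.000; Z-3: 2351825285.000.
Minimum at Z-8.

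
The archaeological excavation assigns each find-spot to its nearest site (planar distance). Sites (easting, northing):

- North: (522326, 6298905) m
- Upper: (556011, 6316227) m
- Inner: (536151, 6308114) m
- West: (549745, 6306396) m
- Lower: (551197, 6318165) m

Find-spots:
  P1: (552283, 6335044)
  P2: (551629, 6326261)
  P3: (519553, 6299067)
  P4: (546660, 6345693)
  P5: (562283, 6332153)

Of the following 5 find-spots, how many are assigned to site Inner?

0

P1 → Lower
P2 → Lower
P3 → North
P4 → Lower
P5 → Upper
0 of the 5 go to Inner.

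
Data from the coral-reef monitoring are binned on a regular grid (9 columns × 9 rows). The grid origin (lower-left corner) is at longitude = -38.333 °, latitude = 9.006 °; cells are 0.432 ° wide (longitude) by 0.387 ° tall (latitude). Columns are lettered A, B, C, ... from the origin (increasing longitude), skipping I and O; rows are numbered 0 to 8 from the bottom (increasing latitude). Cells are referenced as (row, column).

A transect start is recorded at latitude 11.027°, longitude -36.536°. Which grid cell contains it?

Column index: ⌊(-36.536 − -38.333) / 0.432⌋ = ⌊4.160⌋ = 4 → column E
Row offset from origin: ⌊(11.027 − 9.006) / 0.387⌋ = ⌊5.222⌋ = 5 → row 5

(5, E)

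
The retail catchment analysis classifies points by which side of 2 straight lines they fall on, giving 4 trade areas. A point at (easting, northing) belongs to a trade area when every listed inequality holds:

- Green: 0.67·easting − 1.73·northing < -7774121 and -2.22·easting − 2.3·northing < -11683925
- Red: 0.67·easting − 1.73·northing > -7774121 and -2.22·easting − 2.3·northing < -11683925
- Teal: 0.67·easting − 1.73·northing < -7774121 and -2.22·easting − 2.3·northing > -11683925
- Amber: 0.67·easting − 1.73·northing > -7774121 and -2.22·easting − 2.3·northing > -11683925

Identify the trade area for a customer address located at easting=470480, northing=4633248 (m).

Red

0.67·470480 − 1.73·4633248 = -7700297.440, which is > -7774121
-2.22·470480 − 2.3·4633248 = -11700936.000, which is < -11683925
This sign pattern matches Red.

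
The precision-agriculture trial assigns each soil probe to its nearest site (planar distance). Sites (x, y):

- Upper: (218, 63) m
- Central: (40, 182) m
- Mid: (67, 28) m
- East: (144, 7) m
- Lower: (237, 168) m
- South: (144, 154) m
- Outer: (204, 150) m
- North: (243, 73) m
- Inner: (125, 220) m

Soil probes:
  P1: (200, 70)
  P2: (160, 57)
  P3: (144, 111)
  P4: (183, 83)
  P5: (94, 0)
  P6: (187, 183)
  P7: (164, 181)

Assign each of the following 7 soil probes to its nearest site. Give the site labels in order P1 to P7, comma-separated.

Upper, East, South, Upper, Mid, Outer, South

P1 → Upper (d²=373.00)
P2 → East (d²=2756.00)
P3 → South (d²=1849.00)
P4 → Upper (d²=1625.00)
P5 → Mid (d²=1513.00)
P6 → Outer (d²=1378.00)
P7 → South (d²=1129.00)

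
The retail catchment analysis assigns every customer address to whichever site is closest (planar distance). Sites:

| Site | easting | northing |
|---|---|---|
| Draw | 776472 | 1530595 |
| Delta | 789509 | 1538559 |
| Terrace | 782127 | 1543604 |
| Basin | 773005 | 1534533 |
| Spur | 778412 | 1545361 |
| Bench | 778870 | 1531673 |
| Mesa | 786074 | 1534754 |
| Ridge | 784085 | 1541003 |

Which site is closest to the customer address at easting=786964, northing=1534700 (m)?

Squared distances to each site:
Draw: 126933089.000; Delta: 21368906.000; Terrace: 102677785.000; Basin: 194881570.000; Spur: 186793625.000; Bench: 74675565.000; Mesa: 795016.000; Ridge: 48016450.000.
Minimum at Mesa.

Mesa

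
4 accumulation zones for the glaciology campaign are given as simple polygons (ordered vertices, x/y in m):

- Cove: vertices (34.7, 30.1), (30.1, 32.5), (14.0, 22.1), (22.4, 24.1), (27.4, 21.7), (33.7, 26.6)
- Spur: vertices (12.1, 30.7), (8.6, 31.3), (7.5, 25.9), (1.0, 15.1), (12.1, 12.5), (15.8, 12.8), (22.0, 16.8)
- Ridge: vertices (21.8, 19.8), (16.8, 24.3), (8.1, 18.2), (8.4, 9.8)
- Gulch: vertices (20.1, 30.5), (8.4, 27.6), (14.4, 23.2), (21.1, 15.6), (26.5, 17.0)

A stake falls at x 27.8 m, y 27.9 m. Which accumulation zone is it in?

Cast a ray rightward from (27.8, 27.9). For each polygon, the edges (by vertex number in listed order) whose endpoints lie on opposite sides of y = 27.9, where each meets that height, and whether that is right or left of the point:
Cove: 2–3 at x≈22.98 (left), 6–1 at x≈34.07 (right) → 1 crossing.
Spur: 2–3 at x≈7.91 (left), 7–1 at x≈14.09 (left) → 0 crossings.
Ridge: no edge straddles that height → 0 crossings.
Gulch: 1–2 at x≈9.61 (left), 5–1 at x≈21.33 (left) → 0 crossings.
Only Cove has an odd count, so the point is inside Cove.

Cove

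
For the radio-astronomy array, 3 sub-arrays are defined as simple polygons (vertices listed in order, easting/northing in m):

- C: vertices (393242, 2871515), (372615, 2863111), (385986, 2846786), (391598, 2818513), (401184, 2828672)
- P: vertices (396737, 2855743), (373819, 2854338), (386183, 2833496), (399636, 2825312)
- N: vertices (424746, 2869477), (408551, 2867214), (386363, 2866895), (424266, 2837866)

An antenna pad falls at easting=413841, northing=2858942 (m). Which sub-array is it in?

Cast a ray rightward from (413841, 2858942). For each polygon, the edges (by vertex number in listed order) whose endpoints lie on opposite sides of northing = 2858942, where each meets that height, and whether that is right or left of the point:
C: 2–3 at easting≈376029.6 (left), 5–1 at easting≈395572.7 (left) → 0 crossings.
P: no edge straddles that height → 0 crossings.
N: 3–4 at easting≈396747.2 (left), 4–1 at easting≈424586.0 (right) → 1 crossing.
Only N has an odd count, so the point is inside N.

N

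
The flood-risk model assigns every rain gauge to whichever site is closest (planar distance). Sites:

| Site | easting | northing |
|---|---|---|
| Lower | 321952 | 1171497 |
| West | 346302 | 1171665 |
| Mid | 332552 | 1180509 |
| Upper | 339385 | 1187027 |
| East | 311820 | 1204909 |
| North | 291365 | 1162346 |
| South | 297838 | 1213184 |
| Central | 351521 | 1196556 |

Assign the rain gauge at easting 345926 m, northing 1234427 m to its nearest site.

Squared distances to each site:
Lower: 4534937576.000; West: 3939210020.000; Mid: 3086014600.000; Upper: 2289544681.000; East: 2034531560.000; North: 8172573282.000; South: 2763720793.000; Central: 1465516666.000.
Minimum at Central.

Central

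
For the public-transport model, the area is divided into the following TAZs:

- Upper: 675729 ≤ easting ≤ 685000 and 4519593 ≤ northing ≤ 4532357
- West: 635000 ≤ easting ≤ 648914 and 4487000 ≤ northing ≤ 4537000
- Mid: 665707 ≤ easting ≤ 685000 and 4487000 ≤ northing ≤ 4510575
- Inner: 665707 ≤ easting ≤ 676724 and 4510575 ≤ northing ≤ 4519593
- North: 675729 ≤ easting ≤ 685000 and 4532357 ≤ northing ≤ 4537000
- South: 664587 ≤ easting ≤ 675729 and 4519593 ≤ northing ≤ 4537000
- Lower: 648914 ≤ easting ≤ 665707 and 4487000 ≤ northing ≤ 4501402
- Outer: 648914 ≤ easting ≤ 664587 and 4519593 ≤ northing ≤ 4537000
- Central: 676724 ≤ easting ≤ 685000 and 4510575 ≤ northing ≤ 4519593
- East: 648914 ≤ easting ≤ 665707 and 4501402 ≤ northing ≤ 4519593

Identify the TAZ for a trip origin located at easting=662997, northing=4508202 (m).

The point has easting = 662997 and northing = 4508202.
Only East satisfies 648914 ≤ easting ≤ 665707 and 4501402 ≤ northing ≤ 4519593.

East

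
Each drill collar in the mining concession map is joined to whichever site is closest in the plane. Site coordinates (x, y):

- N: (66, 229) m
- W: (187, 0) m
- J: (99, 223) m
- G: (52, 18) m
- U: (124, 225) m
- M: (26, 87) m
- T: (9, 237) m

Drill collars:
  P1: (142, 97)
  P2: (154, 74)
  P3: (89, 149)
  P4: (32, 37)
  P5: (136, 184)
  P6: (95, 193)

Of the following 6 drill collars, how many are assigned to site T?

P1 → W
P2 → W
P3 → J
P4 → G
P5 → U
P6 → J
0 of the 6 go to T.

0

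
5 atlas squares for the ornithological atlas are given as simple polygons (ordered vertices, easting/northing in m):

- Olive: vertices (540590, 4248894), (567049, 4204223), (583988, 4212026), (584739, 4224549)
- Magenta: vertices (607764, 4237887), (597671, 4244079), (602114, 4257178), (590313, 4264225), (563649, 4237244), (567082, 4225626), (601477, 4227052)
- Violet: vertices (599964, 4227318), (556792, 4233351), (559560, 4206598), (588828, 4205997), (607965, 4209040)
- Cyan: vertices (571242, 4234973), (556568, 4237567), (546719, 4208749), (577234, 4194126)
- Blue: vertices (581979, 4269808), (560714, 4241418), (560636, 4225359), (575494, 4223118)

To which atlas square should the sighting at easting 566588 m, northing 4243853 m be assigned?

Blue

Cast a ray rightward from (566588, 4243853). For each polygon, the edges (by vertex number in listed order) whose endpoints lie on opposite sides of northing = 4243853, where each meets that height, and whether that is right or left of the point:
Olive: 1–2 at easting≈543575.8 (left), 4–1 at easting≈549731.7 (left) → 0 crossings.
Magenta: 1–2 at easting≈598039.4 (right), 4–5 at easting≈570180.4 (right) → 2 crossings.
Violet: no edge straddles that height → 0 crossings.
Cyan: no edge straddles that height → 0 crossings.
Blue: 1–2 at easting≈562537.9 (left), 4–1 at easting≈578374.0 (right) → 1 crossing.
Only Blue has an odd count, so the point is inside Blue.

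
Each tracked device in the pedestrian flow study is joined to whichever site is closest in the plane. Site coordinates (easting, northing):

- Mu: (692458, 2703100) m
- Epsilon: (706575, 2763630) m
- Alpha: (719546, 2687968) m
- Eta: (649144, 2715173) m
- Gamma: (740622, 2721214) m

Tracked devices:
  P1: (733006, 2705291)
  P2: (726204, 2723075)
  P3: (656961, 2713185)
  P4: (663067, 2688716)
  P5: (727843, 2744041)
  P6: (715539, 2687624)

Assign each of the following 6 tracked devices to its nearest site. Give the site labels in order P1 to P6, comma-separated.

P1 → Gamma (d²=311545385.00)
P2 → Gamma (d²=211342045.00)
P3 → Eta (d²=65057633.00)
P4 → Eta (d²=893822778.00)
P5 → Gamma (d²=684374770.00)
P6 → Alpha (d²=16174385.00)

Gamma, Gamma, Eta, Eta, Gamma, Alpha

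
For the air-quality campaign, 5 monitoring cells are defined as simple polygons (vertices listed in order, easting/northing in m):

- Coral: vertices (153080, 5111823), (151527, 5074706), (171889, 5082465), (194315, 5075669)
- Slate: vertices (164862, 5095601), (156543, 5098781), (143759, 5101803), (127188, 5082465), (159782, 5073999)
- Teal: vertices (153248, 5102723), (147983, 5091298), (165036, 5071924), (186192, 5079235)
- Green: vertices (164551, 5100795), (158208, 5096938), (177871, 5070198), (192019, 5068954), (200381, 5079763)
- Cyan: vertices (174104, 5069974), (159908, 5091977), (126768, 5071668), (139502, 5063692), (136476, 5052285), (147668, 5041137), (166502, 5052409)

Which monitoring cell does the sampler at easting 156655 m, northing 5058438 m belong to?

Cyan

Cast a ray rightward from (156655, 5058438). For each polygon, the edges (by vertex number in listed order) whose endpoints lie on opposite sides of northing = 5058438, where each meets that height, and whether that is right or left of the point:
Coral: no edge straddles that height → 0 crossings.
Slate: no edge straddles that height → 0 crossings.
Teal: no edge straddles that height → 0 crossings.
Green: no edge straddles that height → 0 crossings.
Cyan: 4–5 at easting≈138108.2 (left), 7–1 at easting≈169111.3 (right) → 1 crossing.
Only Cyan has an odd count, so the point is inside Cyan.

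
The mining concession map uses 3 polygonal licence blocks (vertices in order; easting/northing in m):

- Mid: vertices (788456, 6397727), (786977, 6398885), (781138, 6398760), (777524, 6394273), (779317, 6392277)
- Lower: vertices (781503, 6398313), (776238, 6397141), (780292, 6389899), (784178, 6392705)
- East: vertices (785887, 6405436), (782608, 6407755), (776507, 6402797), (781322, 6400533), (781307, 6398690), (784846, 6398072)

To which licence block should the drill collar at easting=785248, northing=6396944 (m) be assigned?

Mid

Cast a ray rightward from (785248, 6396944). For each polygon, the edges (by vertex number in listed order) whose endpoints lie on opposite sides of northing = 6396944, where each meets that height, and whether that is right or left of the point:
Mid: 3–4 at easting≈779675.3 (left), 5–1 at easting≈787143.0 (right) → 1 crossing.
Lower: 2–3 at easting≈776348.3 (left), 4–1 at easting≈782156.0 (left) → 0 crossings.
East: no edge straddles that height → 0 crossings.
Only Mid has an odd count, so the point is inside Mid.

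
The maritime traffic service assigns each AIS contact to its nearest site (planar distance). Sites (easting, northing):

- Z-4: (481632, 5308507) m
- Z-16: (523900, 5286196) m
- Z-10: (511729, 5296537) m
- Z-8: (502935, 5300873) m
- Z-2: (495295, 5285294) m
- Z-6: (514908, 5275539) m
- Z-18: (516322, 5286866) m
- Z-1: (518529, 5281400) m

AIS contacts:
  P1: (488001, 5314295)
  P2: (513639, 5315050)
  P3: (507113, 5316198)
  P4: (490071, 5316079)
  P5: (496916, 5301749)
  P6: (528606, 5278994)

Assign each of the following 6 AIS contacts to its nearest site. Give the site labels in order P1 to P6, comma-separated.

Z-4, Z-8, Z-8, Z-4, Z-8, Z-16

P1 → Z-4 (d²=74065105.00)
P2 → Z-8 (d²=315562945.00)
P3 → Z-8 (d²=252311309.00)
P4 → Z-4 (d²=128551905.00)
P5 → Z-8 (d²=36995737.00)
P6 → Z-16 (d²=74015240.00)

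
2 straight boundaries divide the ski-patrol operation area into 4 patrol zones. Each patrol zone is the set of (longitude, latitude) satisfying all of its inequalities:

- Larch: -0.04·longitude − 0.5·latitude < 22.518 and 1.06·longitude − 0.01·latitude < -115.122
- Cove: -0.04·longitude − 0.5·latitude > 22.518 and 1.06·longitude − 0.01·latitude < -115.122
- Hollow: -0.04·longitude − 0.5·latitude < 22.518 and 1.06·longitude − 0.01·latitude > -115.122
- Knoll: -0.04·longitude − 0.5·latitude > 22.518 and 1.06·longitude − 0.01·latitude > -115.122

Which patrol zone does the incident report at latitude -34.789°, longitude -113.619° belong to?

-0.04·-113.619 − 0.5·-34.789 = 21.939, which is < 22.518
1.06·-113.619 − 0.01·-34.789 = -120.088, which is < -115.122
This sign pattern matches Larch.

Larch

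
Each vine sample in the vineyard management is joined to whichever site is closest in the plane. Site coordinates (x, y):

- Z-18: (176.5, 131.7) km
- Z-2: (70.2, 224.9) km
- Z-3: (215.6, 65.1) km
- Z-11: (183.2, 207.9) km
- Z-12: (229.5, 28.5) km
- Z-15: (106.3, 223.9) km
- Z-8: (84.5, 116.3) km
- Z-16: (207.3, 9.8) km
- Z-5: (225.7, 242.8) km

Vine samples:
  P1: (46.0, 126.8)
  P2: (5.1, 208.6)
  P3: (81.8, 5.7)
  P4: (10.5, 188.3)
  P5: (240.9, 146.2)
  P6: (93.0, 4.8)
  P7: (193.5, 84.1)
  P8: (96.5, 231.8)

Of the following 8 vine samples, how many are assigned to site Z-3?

1

P1 → Z-8
P2 → Z-2
P3 → Z-8
P4 → Z-2
P5 → Z-18
P6 → Z-8
P7 → Z-3
P8 → Z-15
1 of the 8 goes to Z-3.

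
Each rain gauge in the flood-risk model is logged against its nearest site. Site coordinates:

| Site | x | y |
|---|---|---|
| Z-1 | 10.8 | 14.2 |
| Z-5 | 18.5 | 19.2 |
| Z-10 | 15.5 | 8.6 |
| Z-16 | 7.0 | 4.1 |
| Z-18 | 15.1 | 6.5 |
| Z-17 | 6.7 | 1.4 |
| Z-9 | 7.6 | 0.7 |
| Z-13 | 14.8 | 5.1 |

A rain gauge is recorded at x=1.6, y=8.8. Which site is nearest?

Squared distances to each site:
Z-1: 113.800; Z-5: 393.770; Z-10: 193.250; Z-16: 51.250; Z-18: 187.540; Z-17: 80.770; Z-9: 101.610; Z-13: 187.930.
Minimum at Z-16.

Z-16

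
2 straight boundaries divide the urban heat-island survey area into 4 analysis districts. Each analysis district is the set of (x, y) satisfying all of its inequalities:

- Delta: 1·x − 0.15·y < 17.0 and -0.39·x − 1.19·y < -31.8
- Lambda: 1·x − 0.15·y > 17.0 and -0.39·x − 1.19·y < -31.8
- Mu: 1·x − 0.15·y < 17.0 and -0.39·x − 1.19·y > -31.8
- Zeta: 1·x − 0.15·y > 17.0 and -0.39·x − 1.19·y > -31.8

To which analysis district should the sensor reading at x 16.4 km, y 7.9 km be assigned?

1·16.4 − 0.15·7.9 = 15.215, which is < 17.0
-0.39·16.4 − 1.19·7.9 = -15.797, which is > -31.8
This sign pattern matches Mu.

Mu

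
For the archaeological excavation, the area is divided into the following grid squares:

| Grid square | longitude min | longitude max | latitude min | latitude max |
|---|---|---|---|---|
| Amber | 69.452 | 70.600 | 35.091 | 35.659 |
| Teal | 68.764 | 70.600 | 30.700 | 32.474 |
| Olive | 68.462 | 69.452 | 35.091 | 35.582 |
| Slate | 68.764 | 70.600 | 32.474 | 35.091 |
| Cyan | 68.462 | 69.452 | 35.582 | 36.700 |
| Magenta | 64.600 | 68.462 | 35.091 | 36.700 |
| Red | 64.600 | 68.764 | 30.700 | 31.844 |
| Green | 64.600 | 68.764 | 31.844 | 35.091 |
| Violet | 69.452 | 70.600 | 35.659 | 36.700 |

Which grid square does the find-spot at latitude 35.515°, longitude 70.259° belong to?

Amber

The point has longitude = 70.259 and latitude = 35.515.
Only Amber satisfies 69.452 ≤ longitude ≤ 70.600 and 35.091 ≤ latitude ≤ 35.659.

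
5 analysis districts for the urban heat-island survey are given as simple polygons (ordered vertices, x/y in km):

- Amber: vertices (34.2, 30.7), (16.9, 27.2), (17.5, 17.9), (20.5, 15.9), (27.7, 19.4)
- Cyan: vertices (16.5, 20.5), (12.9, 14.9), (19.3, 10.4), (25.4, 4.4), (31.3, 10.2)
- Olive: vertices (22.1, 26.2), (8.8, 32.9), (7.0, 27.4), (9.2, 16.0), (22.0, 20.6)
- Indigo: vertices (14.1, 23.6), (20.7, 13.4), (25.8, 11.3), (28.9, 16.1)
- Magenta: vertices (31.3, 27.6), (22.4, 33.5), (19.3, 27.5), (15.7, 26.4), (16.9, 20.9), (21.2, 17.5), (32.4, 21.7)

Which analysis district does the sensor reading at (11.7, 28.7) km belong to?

Cast a ray rightward from (11.7, 28.7). For each polygon, the edges (by vertex number in listed order) whose endpoints lie on opposite sides of y = 28.7, where each meets that height, and whether that is right or left of the point:
Amber: 1–2 at x≈24.31 (right), 5–1 at x≈33.05 (right) → 2 crossings.
Cyan: no edge straddles that height → 0 crossings.
Olive: 1–2 at x≈17.14 (right), 2–3 at x≈7.43 (left) → 1 crossing.
Indigo: no edge straddles that height → 0 crossings.
Magenta: 1–2 at x≈29.64 (right), 2–3 at x≈19.92 (right) → 2 crossings.
Only Olive has an odd count, so the point is inside Olive.

Olive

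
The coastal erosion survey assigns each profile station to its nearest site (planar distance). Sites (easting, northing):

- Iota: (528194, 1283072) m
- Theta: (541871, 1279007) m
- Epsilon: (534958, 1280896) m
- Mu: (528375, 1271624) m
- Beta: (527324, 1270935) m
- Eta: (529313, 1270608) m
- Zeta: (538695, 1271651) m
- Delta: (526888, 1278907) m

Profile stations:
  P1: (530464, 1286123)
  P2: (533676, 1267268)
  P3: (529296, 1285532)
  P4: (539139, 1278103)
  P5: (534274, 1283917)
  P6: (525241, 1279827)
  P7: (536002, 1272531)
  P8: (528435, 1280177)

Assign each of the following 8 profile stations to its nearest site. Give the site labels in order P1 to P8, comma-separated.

Iota, Eta, Iota, Theta, Epsilon, Delta, Zeta, Delta

P1 → Iota (d²=14461501.00)
P2 → Eta (d²=30191369.00)
P3 → Iota (d²=7266004.00)
P4 → Theta (d²=8281040.00)
P5 → Epsilon (d²=9594297.00)
P6 → Delta (d²=3559009.00)
P7 → Zeta (d²=8026649.00)
P8 → Delta (d²=4006109.00)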